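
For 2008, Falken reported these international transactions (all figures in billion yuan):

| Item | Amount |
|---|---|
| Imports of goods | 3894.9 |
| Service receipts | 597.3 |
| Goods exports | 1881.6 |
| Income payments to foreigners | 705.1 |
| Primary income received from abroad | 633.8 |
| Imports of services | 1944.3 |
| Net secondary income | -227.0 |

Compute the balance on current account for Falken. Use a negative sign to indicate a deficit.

-3658.6

Goods balance = 1881.6 - 3894.9 = -2013.3
Services balance = 597.3 - 1944.3 = -1347.0
Trade balance (goods + services) = -2013.3 + (-1347.0) = -3360.3
Net primary income = 633.8 - 705.1 = -71.3
Net secondary income = -227.0
Current account = -3360.3 + (-71.3) + (-227.0) = -3658.6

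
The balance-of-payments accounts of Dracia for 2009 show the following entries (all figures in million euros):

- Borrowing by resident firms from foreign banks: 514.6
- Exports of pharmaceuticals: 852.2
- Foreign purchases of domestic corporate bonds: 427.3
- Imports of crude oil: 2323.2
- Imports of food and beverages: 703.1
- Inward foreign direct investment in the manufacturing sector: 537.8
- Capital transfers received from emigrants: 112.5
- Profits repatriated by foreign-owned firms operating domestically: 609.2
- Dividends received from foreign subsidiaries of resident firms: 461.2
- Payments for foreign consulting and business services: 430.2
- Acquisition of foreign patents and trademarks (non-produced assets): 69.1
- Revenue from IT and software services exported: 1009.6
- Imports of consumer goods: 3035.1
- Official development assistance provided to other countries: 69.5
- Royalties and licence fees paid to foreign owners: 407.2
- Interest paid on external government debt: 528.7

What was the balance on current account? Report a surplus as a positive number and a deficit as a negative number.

-5783.2

Goods: -703.1 - 2323.2 - 3035.1 + 852.2 = -5209.2
Services: 1009.6 - 407.2 - 430.2 = 172.2
Primary income: -528.7 + 461.2 - 609.2 = -676.7
Secondary income: -69.5
Current account = (-5209.2) + 172.2 + (-676.7) + (-69.5) = -5783.2
(Excluded from the current account — financial account: borrowing by resident firms from foreign banks 514.6, foreign purchases of domestic corporate bonds 427.3, inward foreign direct investment in the manufacturing sector 537.8; capital account: capital transfers received from emigrants 112.5, acquisition of foreign patents and trademarks (non-produced assets) 69.1.)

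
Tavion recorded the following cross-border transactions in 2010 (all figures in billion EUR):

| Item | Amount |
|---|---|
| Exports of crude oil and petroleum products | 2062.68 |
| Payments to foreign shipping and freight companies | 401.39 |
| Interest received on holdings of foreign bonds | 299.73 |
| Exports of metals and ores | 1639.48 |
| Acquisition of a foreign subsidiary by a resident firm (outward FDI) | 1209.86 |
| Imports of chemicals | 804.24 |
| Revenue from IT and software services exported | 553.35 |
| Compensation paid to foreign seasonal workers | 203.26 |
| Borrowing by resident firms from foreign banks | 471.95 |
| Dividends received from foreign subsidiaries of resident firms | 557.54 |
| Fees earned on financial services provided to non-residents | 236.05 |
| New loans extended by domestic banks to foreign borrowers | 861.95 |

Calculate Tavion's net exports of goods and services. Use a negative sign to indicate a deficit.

Goods: -804.24 + 1639.48 + 2062.68 = 2897.92
Services: 236.05 + 553.35 - 401.39 = 388.01
Trade balance = 2897.92 + 388.01 = 3285.93
(Excluded from the trade balance — primary income: interest received on holdings of foreign bonds 299.73, compensation paid to foreign seasonal workers 203.26, dividends received from foreign subsidiaries of resident firms 557.54; financial account: acquisition of a foreign subsidiary by a resident firm (outward FDI) 1209.86, borrowing by resident firms from foreign banks 471.95, new loans extended by domestic banks to foreign borrowers 861.95.)

3285.93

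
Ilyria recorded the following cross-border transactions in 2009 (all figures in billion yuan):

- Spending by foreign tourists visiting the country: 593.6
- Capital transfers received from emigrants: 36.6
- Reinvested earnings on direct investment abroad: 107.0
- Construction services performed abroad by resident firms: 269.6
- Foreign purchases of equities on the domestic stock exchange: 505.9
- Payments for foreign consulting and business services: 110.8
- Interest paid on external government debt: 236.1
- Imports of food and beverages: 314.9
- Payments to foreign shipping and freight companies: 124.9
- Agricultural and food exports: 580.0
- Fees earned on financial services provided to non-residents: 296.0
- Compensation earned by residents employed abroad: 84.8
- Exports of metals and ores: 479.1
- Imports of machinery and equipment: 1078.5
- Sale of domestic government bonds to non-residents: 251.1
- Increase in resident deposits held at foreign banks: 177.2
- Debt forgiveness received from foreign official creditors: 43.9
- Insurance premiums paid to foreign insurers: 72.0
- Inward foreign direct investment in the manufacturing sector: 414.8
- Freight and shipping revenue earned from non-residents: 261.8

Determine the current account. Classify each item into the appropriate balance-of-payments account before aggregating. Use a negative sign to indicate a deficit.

734.7

Goods: 479.1 - 1078.5 + 580.0 - 314.9 = -334.3
Services: 593.6 + 269.6 + 261.8 - 110.8 + 296.0 - 124.9 - 72.0 = 1113.3
Primary income: -236.1 + 107.0 + 84.8 = -44.3
Current account = (-334.3) + 1113.3 + (-44.3) = 734.7
(Excluded from the current account — capital account: capital transfers received from emigrants 36.6, debt forgiveness received from foreign official creditors 43.9; financial account: foreign purchases of equities on the domestic stock exchange 505.9, sale of domestic government bonds to non-residents 251.1, increase in resident deposits held at foreign banks 177.2, inward foreign direct investment in the manufacturing sector 414.8.)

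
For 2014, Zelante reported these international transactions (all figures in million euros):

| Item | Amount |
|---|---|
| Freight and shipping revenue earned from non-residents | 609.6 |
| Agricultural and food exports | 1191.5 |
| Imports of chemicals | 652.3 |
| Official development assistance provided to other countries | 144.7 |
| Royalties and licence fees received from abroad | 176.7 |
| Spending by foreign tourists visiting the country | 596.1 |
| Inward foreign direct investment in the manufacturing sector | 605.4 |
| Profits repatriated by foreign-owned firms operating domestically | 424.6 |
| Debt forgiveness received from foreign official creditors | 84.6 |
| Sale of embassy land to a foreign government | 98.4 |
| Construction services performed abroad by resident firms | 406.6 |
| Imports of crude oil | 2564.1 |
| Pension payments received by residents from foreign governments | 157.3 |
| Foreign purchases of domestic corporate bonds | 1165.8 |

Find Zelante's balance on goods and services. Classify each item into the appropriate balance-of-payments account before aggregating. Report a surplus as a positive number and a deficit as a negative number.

-235.9

Goods: 1191.5 - 652.3 - 2564.1 = -2024.9
Services: 176.7 + 406.6 + 596.1 + 609.6 = 1789.0
Trade balance = -2024.9 + 1789.0 = -235.9
(Excluded from the trade balance — secondary income: official development assistance provided to other countries 144.7, pension payments received by residents from foreign governments 157.3; financial account: inward foreign direct investment in the manufacturing sector 605.4, foreign purchases of domestic corporate bonds 1165.8; primary income: profits repatriated by foreign-owned firms operating domestically 424.6; capital account: debt forgiveness received from foreign official creditors 84.6, sale of embassy land to a foreign government 98.4.)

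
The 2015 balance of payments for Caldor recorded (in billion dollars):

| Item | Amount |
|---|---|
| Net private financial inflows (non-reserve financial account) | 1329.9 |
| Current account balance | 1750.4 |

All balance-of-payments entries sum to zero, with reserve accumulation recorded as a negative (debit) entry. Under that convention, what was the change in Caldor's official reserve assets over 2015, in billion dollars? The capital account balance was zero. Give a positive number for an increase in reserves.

Official reserve transactions balance = -(1750.4 + 1329.9) = -3080.3
An accumulation of reserves is recorded as a debit (negative entry), so the change in the stock of reserves is the negative of that balance.
Change in official reserves = -(-3080.3) = 3080.3

3080.3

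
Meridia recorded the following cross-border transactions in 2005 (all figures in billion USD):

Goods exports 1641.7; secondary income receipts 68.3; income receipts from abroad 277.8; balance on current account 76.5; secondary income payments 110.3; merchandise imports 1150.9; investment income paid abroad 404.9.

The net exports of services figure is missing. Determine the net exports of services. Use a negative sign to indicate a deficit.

Current account = goods balance + services balance + net primary income + net secondary income
Sum of the known components = 321.7
Net exports of services = CA - (known components) = 76.5 - 321.7 = -245.2

-245.2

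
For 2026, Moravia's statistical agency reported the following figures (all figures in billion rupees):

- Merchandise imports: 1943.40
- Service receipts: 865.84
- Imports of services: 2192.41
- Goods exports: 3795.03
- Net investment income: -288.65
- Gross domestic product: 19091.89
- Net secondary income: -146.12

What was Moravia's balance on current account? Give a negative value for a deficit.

Goods balance = 3795.03 - 1943.40 = 1851.63
Services balance = 865.84 - 2192.41 = -1326.57
Trade balance (goods + services) = 1851.63 + (-1326.57) = 525.06
Net primary income = -288.65
Net secondary income = -146.12
Current account = 525.06 + (-288.65) + (-146.12) = 90.29

90.29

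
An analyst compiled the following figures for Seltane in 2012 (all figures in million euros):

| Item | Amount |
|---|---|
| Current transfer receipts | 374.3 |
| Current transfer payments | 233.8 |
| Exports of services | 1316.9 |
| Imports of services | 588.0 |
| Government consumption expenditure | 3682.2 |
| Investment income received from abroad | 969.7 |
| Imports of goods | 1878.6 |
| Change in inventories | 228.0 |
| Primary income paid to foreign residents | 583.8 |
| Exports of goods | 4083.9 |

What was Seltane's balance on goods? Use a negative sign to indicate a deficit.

Goods balance = 4083.9 - 1878.6 = 2205.3

2205.3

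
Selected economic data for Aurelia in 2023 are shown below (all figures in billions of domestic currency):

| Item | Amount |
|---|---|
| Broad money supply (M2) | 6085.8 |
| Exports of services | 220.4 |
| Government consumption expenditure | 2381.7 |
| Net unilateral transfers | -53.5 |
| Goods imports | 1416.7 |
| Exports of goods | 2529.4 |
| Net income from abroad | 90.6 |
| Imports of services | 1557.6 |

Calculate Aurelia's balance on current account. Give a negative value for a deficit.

-187.4

Goods balance = 2529.4 - 1416.7 = 1112.7
Services balance = 220.4 - 1557.6 = -1337.2
Trade balance (goods + services) = 1112.7 + (-1337.2) = -224.5
Net primary income = 90.6
Net secondary income = -53.5
Current account = -224.5 + 90.6 + (-53.5) = -187.4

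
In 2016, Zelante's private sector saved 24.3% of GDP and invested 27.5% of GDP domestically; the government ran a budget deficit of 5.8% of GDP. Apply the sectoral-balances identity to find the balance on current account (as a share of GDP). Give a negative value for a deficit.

-9.0

By the sectoral-balances identity, CA = (S_private - I) + (T - G).
Private balance = 24.3 - 27.5 = -3.2
Government balance (T - G) = -5.8
CA = -3.2 + (-5.8) = -9.0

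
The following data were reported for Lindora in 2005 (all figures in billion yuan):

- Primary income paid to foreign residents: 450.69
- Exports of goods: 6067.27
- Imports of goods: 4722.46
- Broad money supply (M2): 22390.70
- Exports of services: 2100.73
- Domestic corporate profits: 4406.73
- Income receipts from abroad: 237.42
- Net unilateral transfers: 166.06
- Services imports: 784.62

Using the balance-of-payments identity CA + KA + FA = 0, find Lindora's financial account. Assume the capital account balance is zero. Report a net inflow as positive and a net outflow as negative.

-2613.71

Goods balance = 6067.27 - 4722.46 = 1344.81
Services balance = 2100.73 - 784.62 = 1316.11
Trade balance (goods + services) = 1344.81 + 1316.11 = 2660.92
Net primary income = 237.42 - 450.69 = -213.27
Net secondary income = 166.06
Current account = 2660.92 + (-213.27) + 166.06 = 2613.71
Financial account = -(2613.71) = -2613.71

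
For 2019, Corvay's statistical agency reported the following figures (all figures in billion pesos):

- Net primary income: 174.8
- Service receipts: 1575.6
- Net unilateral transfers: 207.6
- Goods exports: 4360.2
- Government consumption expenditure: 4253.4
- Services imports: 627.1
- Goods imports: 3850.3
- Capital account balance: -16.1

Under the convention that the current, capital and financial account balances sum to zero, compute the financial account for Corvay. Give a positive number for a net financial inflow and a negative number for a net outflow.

Goods balance = 4360.2 - 3850.3 = 509.9
Services balance = 1575.6 - 627.1 = 948.5
Trade balance (goods + services) = 509.9 + 948.5 = 1458.4
Net primary income = 174.8
Net secondary income = 207.6
Current account = 1458.4 + 174.8 + 207.6 = 1840.8
Financial account = -(1840.8 + (-16.1)) = -1824.7

-1824.7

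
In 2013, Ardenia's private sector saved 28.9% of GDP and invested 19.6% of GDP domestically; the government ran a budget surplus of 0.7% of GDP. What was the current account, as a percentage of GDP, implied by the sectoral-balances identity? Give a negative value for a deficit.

10.0

By the sectoral-balances identity, CA = (S_private - I) + (T - G).
Private balance = 28.9 - 19.6 = 9.3
Government balance (T - G) = 0.7
CA = 9.3 + 0.7 = 10.0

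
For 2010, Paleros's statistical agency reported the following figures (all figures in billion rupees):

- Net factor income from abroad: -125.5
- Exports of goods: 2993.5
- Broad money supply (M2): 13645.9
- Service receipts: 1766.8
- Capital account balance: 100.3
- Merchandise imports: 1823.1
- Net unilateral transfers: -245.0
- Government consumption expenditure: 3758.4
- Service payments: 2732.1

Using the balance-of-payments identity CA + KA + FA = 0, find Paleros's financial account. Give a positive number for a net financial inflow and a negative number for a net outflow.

Goods balance = 2993.5 - 1823.1 = 1170.4
Services balance = 1766.8 - 2732.1 = -965.3
Trade balance (goods + services) = 1170.4 + (-965.3) = 205.1
Net primary income = -125.5
Net secondary income = -245.0
Current account = 205.1 + (-125.5) + (-245.0) = -165.4
Financial account = -(-165.4 + 100.3) = 65.1

65.1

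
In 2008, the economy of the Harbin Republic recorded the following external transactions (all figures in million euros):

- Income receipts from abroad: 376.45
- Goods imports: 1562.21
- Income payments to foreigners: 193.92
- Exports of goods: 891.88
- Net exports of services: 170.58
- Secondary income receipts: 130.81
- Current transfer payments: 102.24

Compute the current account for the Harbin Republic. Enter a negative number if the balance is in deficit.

Goods balance = 891.88 - 1562.21 = -670.33
Services balance = 170.58
Trade balance (goods + services) = -670.33 + 170.58 = -499.75
Net primary income = 376.45 - 193.92 = 182.53
Net secondary income = 130.81 - 102.24 = 28.57
Current account = -499.75 + 182.53 + 28.57 = -288.65

-288.65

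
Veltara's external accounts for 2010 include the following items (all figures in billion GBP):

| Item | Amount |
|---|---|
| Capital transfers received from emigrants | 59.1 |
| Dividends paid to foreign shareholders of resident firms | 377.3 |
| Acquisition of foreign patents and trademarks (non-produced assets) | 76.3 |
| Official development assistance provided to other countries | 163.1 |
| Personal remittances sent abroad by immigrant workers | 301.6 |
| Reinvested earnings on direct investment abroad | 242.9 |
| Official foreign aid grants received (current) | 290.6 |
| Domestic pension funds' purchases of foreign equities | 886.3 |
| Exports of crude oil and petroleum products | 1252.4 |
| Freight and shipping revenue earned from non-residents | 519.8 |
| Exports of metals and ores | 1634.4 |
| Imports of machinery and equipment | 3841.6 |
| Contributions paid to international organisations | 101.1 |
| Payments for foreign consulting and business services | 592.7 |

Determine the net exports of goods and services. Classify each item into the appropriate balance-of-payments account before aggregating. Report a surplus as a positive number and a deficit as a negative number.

-1027.7

Goods: -3841.6 + 1252.4 + 1634.4 = -954.8
Services: 519.8 - 592.7 = -72.9
Trade balance = -954.8 + (-72.9) = -1027.7
(Excluded from the trade balance — capital account: capital transfers received from emigrants 59.1, acquisition of foreign patents and trademarks (non-produced assets) 76.3; primary income: dividends paid to foreign shareholders of resident firms 377.3, reinvested earnings on direct investment abroad 242.9; secondary income: official development assistance provided to other countries 163.1, personal remittances sent abroad by immigrant workers 301.6, official foreign aid grants received (current) 290.6, contributions paid to international organisations 101.1; financial account: domestic pension funds' purchases of foreign equities 886.3.)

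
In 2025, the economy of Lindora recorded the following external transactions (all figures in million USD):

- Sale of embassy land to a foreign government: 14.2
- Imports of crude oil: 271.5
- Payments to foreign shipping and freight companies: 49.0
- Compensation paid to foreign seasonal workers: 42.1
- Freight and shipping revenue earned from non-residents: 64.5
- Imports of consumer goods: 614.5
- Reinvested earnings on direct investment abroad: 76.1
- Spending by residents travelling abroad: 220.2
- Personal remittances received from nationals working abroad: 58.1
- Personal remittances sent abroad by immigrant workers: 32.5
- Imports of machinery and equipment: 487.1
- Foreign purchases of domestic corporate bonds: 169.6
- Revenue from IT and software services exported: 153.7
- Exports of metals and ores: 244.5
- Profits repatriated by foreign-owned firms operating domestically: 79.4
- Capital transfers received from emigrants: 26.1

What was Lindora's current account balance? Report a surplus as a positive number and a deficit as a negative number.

Goods: -271.5 - 487.1 - 614.5 + 244.5 = -1128.6
Services: -49.0 - 220.2 + 153.7 + 64.5 = -51.0
Primary income: -79.4 + 76.1 - 42.1 = -45.4
Secondary income: 58.1 - 32.5 = 25.6
Current account = (-1128.6) + (-51.0) + (-45.4) + 25.6 = -1199.4
(Excluded from the current account — capital account: sale of embassy land to a foreign government 14.2, capital transfers received from emigrants 26.1; financial account: foreign purchases of domestic corporate bonds 169.6.)

-1199.4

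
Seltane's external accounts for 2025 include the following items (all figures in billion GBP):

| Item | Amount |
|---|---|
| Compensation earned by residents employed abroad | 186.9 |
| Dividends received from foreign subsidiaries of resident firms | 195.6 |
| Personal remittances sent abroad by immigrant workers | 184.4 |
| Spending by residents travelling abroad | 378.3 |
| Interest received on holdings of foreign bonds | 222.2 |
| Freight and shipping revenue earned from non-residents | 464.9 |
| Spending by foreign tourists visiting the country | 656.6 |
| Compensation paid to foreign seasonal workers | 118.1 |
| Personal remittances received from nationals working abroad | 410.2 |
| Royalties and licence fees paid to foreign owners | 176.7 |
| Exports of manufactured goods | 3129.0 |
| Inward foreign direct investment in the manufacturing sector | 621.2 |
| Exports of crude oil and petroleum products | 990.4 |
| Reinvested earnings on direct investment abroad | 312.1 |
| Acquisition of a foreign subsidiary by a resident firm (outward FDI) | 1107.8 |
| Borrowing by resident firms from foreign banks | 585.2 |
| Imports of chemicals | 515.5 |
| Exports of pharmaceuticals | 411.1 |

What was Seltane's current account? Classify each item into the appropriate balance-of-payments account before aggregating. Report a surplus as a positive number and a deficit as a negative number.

Goods: 411.1 + 990.4 + 3129.0 - 515.5 = 4015.0
Services: 656.6 - 378.3 + 464.9 - 176.7 = 566.5
Primary income: -118.1 + 186.9 + 312.1 + 222.2 + 195.6 = 798.7
Secondary income: -184.4 + 410.2 = 225.8
Current account = 4015.0 + 566.5 + 798.7 + 225.8 = 5606.0
(Excluded from the current account — financial account: inward foreign direct investment in the manufacturing sector 621.2, acquisition of a foreign subsidiary by a resident firm (outward FDI) 1107.8, borrowing by resident firms from foreign banks 585.2.)

5606.0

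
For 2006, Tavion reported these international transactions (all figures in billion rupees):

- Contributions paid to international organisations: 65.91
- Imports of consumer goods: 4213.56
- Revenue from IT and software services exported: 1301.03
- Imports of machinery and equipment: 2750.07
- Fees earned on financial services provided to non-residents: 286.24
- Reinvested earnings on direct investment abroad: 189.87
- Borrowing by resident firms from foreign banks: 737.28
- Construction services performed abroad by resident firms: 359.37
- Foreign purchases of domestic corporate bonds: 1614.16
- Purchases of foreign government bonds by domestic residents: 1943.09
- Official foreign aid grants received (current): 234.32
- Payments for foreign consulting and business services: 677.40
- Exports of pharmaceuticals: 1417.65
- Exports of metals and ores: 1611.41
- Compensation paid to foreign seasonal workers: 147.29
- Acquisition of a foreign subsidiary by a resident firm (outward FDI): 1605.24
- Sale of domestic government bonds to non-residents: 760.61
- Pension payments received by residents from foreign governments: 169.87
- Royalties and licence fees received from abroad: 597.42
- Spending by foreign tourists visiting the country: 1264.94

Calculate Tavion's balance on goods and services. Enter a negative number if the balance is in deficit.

-802.97

Goods: -2750.07 + 1417.65 + 1611.41 - 4213.56 = -3934.57
Services: 1301.03 + 597.42 - 677.40 + 359.37 + 1264.94 + 286.24 = 3131.60
Trade balance = -3934.57 + 3131.60 = -802.97
(Excluded from the trade balance — secondary income: contributions paid to international organisations 65.91, official foreign aid grants received (current) 234.32, pension payments received by residents from foreign governments 169.87; primary income: reinvested earnings on direct investment abroad 189.87, compensation paid to foreign seasonal workers 147.29; financial account: borrowing by resident firms from foreign banks 737.28, foreign purchases of domestic corporate bonds 1614.16, purchases of foreign government bonds by domestic residents 1943.09, acquisition of a foreign subsidiary by a resident firm (outward FDI) 1605.24, sale of domestic government bonds to non-residents 760.61.)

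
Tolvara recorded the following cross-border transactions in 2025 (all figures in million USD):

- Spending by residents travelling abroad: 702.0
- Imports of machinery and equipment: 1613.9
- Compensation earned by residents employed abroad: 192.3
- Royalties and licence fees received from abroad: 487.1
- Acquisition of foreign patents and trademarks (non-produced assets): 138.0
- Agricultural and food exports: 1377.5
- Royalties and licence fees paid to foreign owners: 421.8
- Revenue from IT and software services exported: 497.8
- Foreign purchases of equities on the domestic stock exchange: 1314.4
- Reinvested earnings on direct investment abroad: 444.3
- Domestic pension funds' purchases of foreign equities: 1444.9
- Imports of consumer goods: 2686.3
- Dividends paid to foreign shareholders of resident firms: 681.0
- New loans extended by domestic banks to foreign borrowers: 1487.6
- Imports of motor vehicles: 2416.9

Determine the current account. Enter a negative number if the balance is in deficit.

-5522.9

Goods: 1377.5 - 2416.9 - 2686.3 - 1613.9 = -5339.6
Services: 497.8 + 487.1 - 421.8 - 702.0 = -138.9
Primary income: 444.3 + 192.3 - 681.0 = -44.4
Current account = (-5339.6) + (-138.9) + (-44.4) = -5522.9
(Excluded from the current account — capital account: acquisition of foreign patents and trademarks (non-produced assets) 138.0; financial account: foreign purchases of equities on the domestic stock exchange 1314.4, domestic pension funds' purchases of foreign equities 1444.9, new loans extended by domestic banks to foreign borrowers 1487.6.)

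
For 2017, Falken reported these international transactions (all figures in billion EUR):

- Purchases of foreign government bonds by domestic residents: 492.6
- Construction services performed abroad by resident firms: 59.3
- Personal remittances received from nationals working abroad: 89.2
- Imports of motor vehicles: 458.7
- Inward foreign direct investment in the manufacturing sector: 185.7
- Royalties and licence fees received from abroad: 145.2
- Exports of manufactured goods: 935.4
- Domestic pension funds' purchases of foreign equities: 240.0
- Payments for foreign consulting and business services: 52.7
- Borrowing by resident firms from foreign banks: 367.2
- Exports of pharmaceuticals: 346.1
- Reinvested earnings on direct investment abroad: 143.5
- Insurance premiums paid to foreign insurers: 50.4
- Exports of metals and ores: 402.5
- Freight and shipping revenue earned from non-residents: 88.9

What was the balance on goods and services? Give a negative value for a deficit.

Goods: 346.1 - 458.7 + 935.4 + 402.5 = 1225.3
Services: 88.9 + 145.2 - 52.7 + 59.3 - 50.4 = 190.3
Trade balance = 1225.3 + 190.3 = 1415.6
(Excluded from the trade balance — financial account: purchases of foreign government bonds by domestic residents 492.6, inward foreign direct investment in the manufacturing sector 185.7, domestic pension funds' purchases of foreign equities 240.0, borrowing by resident firms from foreign banks 367.2; secondary income: personal remittances received from nationals working abroad 89.2; primary income: reinvested earnings on direct investment abroad 143.5.)

1415.6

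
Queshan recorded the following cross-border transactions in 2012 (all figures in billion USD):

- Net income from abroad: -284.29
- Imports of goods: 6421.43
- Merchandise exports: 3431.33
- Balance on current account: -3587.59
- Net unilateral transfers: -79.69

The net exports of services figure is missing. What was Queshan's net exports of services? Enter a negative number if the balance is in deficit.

Current account = goods balance + services balance + net primary income + net secondary income
Sum of the known components = -3354.08
Net exports of services = CA - (known components) = -3587.59 - (-3354.08) = -233.51

-233.51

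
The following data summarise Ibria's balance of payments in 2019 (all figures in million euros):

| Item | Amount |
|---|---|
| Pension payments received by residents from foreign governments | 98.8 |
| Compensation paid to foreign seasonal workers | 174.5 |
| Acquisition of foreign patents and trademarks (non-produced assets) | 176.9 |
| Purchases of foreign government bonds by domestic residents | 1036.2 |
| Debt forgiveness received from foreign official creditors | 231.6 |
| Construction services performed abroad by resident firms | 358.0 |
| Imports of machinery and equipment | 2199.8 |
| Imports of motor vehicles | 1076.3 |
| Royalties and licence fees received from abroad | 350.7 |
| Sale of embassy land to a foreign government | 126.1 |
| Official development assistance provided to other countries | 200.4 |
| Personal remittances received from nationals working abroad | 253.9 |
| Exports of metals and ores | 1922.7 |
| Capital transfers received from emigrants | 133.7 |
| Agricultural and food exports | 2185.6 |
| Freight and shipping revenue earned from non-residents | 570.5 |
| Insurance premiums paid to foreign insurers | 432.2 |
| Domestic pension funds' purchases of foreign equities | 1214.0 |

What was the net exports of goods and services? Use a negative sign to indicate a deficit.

1679.2

Goods: 1922.7 - 1076.3 - 2199.8 + 2185.6 = 832.2
Services: 358.0 - 432.2 + 350.7 + 570.5 = 847.0
Trade balance = 832.2 + 847.0 = 1679.2
(Excluded from the trade balance — secondary income: pension payments received by residents from foreign governments 98.8, official development assistance provided to other countries 200.4, personal remittances received from nationals working abroad 253.9; primary income: compensation paid to foreign seasonal workers 174.5; capital account: acquisition of foreign patents and trademarks (non-produced assets) 176.9, debt forgiveness received from foreign official creditors 231.6, sale of embassy land to a foreign government 126.1, capital transfers received from emigrants 133.7; financial account: purchases of foreign government bonds by domestic residents 1036.2, domestic pension funds' purchases of foreign equities 1214.0.)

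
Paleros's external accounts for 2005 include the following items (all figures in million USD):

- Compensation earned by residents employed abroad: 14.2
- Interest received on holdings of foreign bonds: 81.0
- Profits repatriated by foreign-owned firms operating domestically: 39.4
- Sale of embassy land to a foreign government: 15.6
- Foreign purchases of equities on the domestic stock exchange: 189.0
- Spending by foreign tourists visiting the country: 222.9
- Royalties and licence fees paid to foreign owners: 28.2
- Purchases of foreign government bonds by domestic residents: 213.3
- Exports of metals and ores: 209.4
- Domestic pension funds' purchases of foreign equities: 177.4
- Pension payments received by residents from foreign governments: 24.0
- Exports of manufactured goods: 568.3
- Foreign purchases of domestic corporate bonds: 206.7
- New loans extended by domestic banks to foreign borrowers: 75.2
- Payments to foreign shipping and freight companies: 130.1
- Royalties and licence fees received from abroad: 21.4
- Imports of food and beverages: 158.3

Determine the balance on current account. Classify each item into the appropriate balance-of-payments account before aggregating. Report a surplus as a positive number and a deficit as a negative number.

785.2

Goods: 568.3 + 209.4 - 158.3 = 619.4
Services: 21.4 + 222.9 - 28.2 - 130.1 = 86.0
Primary income: 81.0 - 39.4 + 14.2 = 55.8
Secondary income: 24.0
Current account = 619.4 + 86.0 + 55.8 + 24.0 = 785.2
(Excluded from the current account — capital account: sale of embassy land to a foreign government 15.6; financial account: foreign purchases of equities on the domestic stock exchange 189.0, purchases of foreign government bonds by domestic residents 213.3, domestic pension funds' purchases of foreign equities 177.4, foreign purchases of domestic corporate bonds 206.7, new loans extended by domestic banks to foreign borrowers 75.2.)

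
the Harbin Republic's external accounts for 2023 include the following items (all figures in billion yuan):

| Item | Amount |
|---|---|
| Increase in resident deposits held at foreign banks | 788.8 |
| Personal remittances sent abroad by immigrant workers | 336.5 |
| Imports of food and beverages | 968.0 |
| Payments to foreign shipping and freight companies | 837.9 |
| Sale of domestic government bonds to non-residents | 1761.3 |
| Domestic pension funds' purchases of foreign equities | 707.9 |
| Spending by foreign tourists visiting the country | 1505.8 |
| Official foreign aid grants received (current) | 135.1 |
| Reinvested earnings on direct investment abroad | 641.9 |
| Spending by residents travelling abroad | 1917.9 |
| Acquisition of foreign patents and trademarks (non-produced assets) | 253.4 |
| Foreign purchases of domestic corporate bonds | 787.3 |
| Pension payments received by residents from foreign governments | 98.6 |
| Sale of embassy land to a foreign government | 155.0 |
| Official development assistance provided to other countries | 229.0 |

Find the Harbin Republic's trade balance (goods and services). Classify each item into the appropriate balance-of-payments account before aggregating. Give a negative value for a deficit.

-2218.0

Goods: -968.0
Services: -837.9 + 1505.8 - 1917.9 = -1250.0
Trade balance = -968.0 + (-1250.0) = -2218.0
(Excluded from the trade balance — financial account: increase in resident deposits held at foreign banks 788.8, sale of domestic government bonds to non-residents 1761.3, domestic pension funds' purchases of foreign equities 707.9, foreign purchases of domestic corporate bonds 787.3; secondary income: personal remittances sent abroad by immigrant workers 336.5, official foreign aid grants received (current) 135.1, pension payments received by residents from foreign governments 98.6, official development assistance provided to other countries 229.0; primary income: reinvested earnings on direct investment abroad 641.9; capital account: acquisition of foreign patents and trademarks (non-produced assets) 253.4, sale of embassy land to a foreign government 155.0.)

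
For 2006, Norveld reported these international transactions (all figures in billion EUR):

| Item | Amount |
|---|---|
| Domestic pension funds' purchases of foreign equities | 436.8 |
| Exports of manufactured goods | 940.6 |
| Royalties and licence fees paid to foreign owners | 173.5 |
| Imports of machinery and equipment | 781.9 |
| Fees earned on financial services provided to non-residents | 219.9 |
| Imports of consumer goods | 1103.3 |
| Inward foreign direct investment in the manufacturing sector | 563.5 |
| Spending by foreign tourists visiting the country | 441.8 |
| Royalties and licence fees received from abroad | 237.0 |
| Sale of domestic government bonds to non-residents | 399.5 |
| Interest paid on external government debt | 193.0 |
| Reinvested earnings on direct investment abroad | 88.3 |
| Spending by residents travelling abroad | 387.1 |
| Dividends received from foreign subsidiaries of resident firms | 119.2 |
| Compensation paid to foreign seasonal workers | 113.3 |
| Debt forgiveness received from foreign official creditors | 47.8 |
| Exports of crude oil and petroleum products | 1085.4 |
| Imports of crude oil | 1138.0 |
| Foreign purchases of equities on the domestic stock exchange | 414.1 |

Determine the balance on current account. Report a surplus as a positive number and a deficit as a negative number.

Goods: -1138.0 + 1085.4 + 940.6 - 781.9 - 1103.3 = -997.2
Services: -387.1 - 173.5 + 219.9 + 237.0 + 441.8 = 338.1
Primary income: -113.3 - 193.0 + 119.2 + 88.3 = -98.8
Current account = (-997.2) + 338.1 + (-98.8) = -757.9
(Excluded from the current account — financial account: domestic pension funds' purchases of foreign equities 436.8, inward foreign direct investment in the manufacturing sector 563.5, sale of domestic government bonds to non-residents 399.5, foreign purchases of equities on the domestic stock exchange 414.1; capital account: debt forgiveness received from foreign official creditors 47.8.)

-757.9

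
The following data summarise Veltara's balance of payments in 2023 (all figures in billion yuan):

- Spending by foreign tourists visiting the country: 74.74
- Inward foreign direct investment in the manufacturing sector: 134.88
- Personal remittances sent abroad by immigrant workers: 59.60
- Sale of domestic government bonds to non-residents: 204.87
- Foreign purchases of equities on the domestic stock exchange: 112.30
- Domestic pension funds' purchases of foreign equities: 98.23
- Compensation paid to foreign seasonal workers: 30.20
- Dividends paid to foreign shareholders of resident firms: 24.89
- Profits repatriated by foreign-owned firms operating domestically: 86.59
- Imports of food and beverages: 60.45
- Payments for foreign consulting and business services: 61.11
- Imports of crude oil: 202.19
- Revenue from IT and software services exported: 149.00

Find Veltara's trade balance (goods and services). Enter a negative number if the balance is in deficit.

Goods: -60.45 - 202.19 = -262.64
Services: -61.11 + 149.00 + 74.74 = 162.63
Trade balance = -262.64 + 162.63 = -100.01
(Excluded from the trade balance — financial account: inward foreign direct investment in the manufacturing sector 134.88, sale of domestic government bonds to non-residents 204.87, foreign purchases of equities on the domestic stock exchange 112.30, domestic pension funds' purchases of foreign equities 98.23; secondary income: personal remittances sent abroad by immigrant workers 59.60; primary income: compensation paid to foreign seasonal workers 30.20, dividends paid to foreign shareholders of resident firms 24.89, profits repatriated by foreign-owned firms operating domestically 86.59.)

-100.01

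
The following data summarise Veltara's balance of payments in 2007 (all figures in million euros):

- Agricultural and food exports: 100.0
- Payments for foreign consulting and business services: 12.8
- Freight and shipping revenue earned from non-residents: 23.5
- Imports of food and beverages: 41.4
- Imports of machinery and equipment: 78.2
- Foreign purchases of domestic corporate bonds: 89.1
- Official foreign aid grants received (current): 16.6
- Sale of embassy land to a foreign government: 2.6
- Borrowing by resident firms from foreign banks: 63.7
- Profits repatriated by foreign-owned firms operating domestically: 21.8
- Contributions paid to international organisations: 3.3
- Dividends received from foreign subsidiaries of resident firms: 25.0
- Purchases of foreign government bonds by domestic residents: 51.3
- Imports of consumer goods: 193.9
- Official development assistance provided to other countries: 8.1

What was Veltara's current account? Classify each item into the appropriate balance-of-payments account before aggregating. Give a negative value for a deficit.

-194.4

Goods: -78.2 - 193.9 - 41.4 + 100.0 = -213.5
Services: -12.8 + 23.5 = 10.7
Primary income: 25.0 - 21.8 = 3.2
Secondary income: -8.1 + 16.6 - 3.3 = 5.2
Current account = (-213.5) + 10.7 + 3.2 + 5.2 = -194.4
(Excluded from the current account — financial account: foreign purchases of domestic corporate bonds 89.1, borrowing by resident firms from foreign banks 63.7, purchases of foreign government bonds by domestic residents 51.3; capital account: sale of embassy land to a foreign government 2.6.)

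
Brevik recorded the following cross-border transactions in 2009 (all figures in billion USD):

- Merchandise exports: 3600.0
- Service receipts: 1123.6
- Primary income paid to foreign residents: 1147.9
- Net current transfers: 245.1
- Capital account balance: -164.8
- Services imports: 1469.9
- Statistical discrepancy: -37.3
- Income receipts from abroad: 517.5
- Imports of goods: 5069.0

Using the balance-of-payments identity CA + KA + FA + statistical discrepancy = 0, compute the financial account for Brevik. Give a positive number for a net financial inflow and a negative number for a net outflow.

Goods balance = 3600.0 - 5069.0 = -1469.0
Services balance = 1123.6 - 1469.9 = -346.3
Trade balance (goods + services) = -1469.0 + (-346.3) = -1815.3
Net primary income = 517.5 - 1147.9 = -630.4
Net secondary income = 245.1
Current account = -1815.3 + (-630.4) + 245.1 = -2200.6
Financial account = -(-2200.6 + (-164.8) + (-37.3)) = 2402.7

2402.7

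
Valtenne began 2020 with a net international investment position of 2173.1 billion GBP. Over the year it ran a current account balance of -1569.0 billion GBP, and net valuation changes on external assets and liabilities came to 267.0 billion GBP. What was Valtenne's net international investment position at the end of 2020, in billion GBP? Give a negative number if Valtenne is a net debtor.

871.1

Change in NIIP = current account + net valuation change = -1569.0 + 267.0 = -1302.0
End-of-year NIIP = 2173.1 + (-1302.0) = 871.1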